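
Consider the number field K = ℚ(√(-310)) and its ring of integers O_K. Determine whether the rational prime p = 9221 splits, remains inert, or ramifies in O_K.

d = -310 ≡ 2 (mod 4), so O_K = ℤ[√-310] and disc(K) = 4d = -1240.
Since gcd(9221, -1240) = 1 the prime 9221 does not ramify.
Euler's criterion: (-310)^4610 mod 9221 = 9220. Thus (-310|9221) = -1.
(-310/9221) = -1, so 9221 is inert.

p is inert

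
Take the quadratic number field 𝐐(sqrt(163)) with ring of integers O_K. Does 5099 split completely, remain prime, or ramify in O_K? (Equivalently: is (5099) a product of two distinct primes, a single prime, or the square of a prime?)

d = 163 ≡ 3 (mod 4), so O_K = ℤ[√163] and disc(K) = 4d = 652.
Since gcd(5099, 652) = 1 the prime 5099 does not ramify.
Euler's criterion: 163^2549 mod 5099 = 5098. Thus (163|5099) = -1.
Legendre symbol -1 ⇒ 5099 is inert.

inert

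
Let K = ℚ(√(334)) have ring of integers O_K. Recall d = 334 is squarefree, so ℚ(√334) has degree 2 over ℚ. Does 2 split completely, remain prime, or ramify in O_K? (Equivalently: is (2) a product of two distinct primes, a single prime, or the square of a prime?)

p ramifies

d = 334 ≡ 2 (mod 4), so O_K = ℤ[√334] and disc(K) = 4d = 1336.
disc(K) = 1336 = 2·668, so p = 2 is ramified.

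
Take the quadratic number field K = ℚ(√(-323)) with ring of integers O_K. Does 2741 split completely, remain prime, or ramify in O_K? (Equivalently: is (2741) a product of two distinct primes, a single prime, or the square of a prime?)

split

Since -323 ≡ 1 mod 4, the ring of integers is ℤ[(1+√-323)/2] with discriminant -323.
Since gcd(2741, -323) = 1 the prime 2741 does not ramify.
Euler's criterion: (-323)^1370 mod 2741 = 1. Thus (-323|2741) = 1.
(-323/2741) = 1, so 2741 splits.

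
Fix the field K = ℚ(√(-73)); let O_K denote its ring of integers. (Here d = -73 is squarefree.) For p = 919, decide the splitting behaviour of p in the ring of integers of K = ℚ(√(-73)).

d = -73 ≡ 3 (mod 4), so O_K = ℤ[√-73] and disc(K) = 4d = -292.
disc(K) = -292 is not divisible by 919; 919 is unramified.
Euler's criterion: (-73)^459 mod 919 = 1. Thus (-73|919) = 1.
Legendre symbol 1 ⇒ 919 is split.

split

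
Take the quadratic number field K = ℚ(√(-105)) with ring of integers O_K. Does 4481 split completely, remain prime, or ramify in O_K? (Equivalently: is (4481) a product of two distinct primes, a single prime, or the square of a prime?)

inert — (4481) stays prime in O_K

Since -105 ≢ 1 mod 4, the ring of integers is ℤ[√-105] with discriminant 4·(-105) = -420.
Since gcd(4481, -420) = 1 the prime 4481 does not ramify.
Compute (-105/4481) via Euler: 4376^((4481-1)/2) mod 4481 = 4480, so (-105/4481) = -1.
(-105/4481) = -1, so 4481 is inert.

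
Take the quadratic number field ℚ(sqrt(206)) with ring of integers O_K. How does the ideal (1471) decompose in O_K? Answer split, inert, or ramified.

remains prime (inert)

206 mod 4 = 2, hence disc K = 4·206 = 824 and O_K = ℤ[√206].
Since gcd(1471, 824) = 1 the prime 1471 does not ramify.
Compute (206/1471) via Euler: 206^((1471-1)/2) mod 1471 = 1470, so (206/1471) = -1.
d is a non-residue mod p, hence 1471 remains inert in O_K.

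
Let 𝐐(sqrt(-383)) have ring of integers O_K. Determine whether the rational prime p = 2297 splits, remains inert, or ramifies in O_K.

remains prime (inert)

Since -383 ≡ 1 mod 4, the ring of integers is ℤ[(1+√-383)/2] with discriminant -383.
2297 ∤ -383, so 2297 is unramified.
(-383/2297) = 1914^1148 mod 2297 = 2296, giving Legendre symbol -1.
Legendre symbol -1 ⇒ 2297 is inert.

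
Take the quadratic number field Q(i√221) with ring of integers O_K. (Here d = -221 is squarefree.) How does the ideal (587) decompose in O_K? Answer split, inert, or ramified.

-221 mod 4 = 3, hence disc K = 4·(-221) = -884 and O_K = ℤ[√-221].
587 ∤ -884, so 587 is unramified.
Legendre symbol by Euler's criterion: (-221/587) ≡ (-221)^293 ≡ 1 (mod 587), i.e. (-221/587) = 1.
(-221/587) = 1, so 587 splits.

split — (587) = 𝔭₁𝔭₂ with 𝔭₁ ≠ 𝔭₂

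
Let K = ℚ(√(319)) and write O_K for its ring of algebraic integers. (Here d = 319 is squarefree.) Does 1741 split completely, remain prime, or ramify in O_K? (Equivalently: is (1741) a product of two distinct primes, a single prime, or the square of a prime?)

split — (1741) = 𝔭₁𝔭₂ with 𝔭₁ ≠ 𝔭₂

d = 319 ≡ 3 (mod 4), so O_K = ℤ[√319] and disc(K) = 4d = 1276.
disc(K) = 1276 is not divisible by 1741; 1741 is unramified.
(319/1741) = 319^870 mod 1741 = 1, giving Legendre symbol 1.
d is a quadratic residue mod p, hence 1741 splits in O_K.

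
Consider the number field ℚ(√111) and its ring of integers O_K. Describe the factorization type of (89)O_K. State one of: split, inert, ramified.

111 mod 4 = 3, hence disc K = 4·111 = 444 and O_K = ℤ[√111].
Since gcd(89, 444) = 1 the prime 89 does not ramify.
Euler's criterion: 111^44 mod 89 = 1. Thus (111|89) = 1.
(111/89) = 1, so 89 splits.

split — (89) = 𝔭₁𝔭₂ with 𝔭₁ ≠ 𝔭₂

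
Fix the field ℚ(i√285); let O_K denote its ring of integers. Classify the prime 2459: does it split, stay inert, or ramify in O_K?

remains prime (inert)

Since -285 ≢ 1 mod 4, the ring of integers is ℤ[√-285] with discriminant 4·(-285) = -1140.
Since gcd(2459, -1140) = 1 the prime 2459 does not ramify.
(-285/2459) = 2174^1229 mod 2459 = 2458, giving Legendre symbol -1.
d is a non-residue mod p, hence 2459 remains inert in O_K.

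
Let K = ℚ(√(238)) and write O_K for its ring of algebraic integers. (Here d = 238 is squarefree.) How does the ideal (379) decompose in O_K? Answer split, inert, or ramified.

379 remains inert

Since 238 ≢ 1 mod 4, the ring of integers is ℤ[√238] with discriminant 4·238 = 952.
379 ∤ 952, so 379 is unramified.
Euler's criterion: 238^189 mod 379 = 378. Thus (238|379) = -1.
d is a non-residue mod p, hence 379 remains inert in O_K.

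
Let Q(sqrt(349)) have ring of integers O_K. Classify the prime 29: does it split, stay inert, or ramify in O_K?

split

Since 349 ≡ 1 mod 4, the ring of integers is ℤ[(1+√349)/2] with discriminant 349.
disc(K) = 349 is not divisible by 29; 29 is unramified.
Compute (349/29) via Euler: 1^((29-1)/2) mod 29 = 1, so (349/29) = 1.
Legendre symbol 1 ⇒ 29 is split.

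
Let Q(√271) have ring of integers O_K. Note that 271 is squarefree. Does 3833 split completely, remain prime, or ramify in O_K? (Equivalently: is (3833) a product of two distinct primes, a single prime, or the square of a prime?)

split

Since 271 ≢ 1 mod 4, the ring of integers is ℤ[√271] with discriminant 4·271 = 1084.
Since gcd(3833, 1084) = 1 the prime 3833 does not ramify.
Euler's criterion: 271^1916 mod 3833 = 1. Thus (271|3833) = 1.
d is a quadratic residue mod p, hence 3833 splits in O_K.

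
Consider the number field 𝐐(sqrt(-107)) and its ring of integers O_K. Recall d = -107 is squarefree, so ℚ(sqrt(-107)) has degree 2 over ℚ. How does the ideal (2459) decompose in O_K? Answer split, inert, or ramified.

split — (2459) = 𝔭₁𝔭₂ with 𝔭₁ ≠ 𝔭₂

d = -107 ≡ 1 (mod 4), so O_K = ℤ[(1+√-107)/2] and disc(K) = d = -107.
disc(K) = -107 is not divisible by 2459; 2459 is unramified.
(-107/2459) = 2352^1229 mod 2459 = 1, giving Legendre symbol 1.
(-107/2459) = 1, so 2459 splits.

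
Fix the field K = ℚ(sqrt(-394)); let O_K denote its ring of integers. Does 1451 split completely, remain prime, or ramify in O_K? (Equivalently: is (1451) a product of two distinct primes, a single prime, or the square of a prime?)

-394 mod 4 = 2, hence disc K = 4·(-394) = -1576 and O_K = ℤ[√-394].
1451 ∤ -1576, so 1451 is unramified.
Euler's criterion: (-394)^725 mod 1451 = 1450. Thus (-394|1451) = -1.
Legendre symbol -1 ⇒ 1451 is inert.

1451 remains inert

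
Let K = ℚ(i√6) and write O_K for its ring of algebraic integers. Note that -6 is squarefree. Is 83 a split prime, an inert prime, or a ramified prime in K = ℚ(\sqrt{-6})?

split — (83) = 𝔭₁𝔭₂ with 𝔭₁ ≠ 𝔭₂

Since -6 ≢ 1 mod 4, the ring of integers is ℤ[√-6] with discriminant 4·(-6) = -24.
Since gcd(83, -24) = 1 the prime 83 does not ramify.
Compute (-6/83) via Euler: 77^((83-1)/2) mod 83 = 1, so (-6/83) = 1.
d is a quadratic residue mod p, hence 83 splits in O_K.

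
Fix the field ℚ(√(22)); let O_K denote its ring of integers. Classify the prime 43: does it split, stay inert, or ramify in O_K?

43 remains inert

Since 22 ≢ 1 mod 4, the ring of integers is ℤ[√22] with discriminant 4·22 = 88.
43 ∤ 88, so 43 is unramified.
Legendre symbol by Euler's criterion: (22/43) ≡ 22^21 ≡ 42 (mod 43), i.e. (22/43) = -1.
Legendre symbol -1 ⇒ 43 is inert.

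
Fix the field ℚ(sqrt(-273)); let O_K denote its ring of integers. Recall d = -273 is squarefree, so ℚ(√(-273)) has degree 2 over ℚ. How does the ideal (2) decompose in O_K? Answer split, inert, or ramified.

p ramifies

d = -273 ≡ 3 (mod 4), so O_K = ℤ[√-273] and disc(K) = 4d = -1092.
2 divides disc(K) = -1092, so 2 ramifies.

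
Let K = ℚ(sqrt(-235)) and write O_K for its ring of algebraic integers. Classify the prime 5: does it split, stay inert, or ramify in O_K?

ramified — (5) = 𝔭²

Since -235 ≡ 1 mod 4, the ring of integers is ℤ[(1+√-235)/2] with discriminant -235.
5 divides disc(K) = -235, so 5 ramifies.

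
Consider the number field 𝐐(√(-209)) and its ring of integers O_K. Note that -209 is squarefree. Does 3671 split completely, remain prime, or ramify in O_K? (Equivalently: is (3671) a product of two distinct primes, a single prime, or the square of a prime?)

-209 mod 4 = 3, hence disc K = 4·(-209) = -836 and O_K = ℤ[√-209].
disc(K) = -836 is not divisible by 3671; 3671 is unramified.
(-209/3671) = 3462^1835 mod 3671 = 1, giving Legendre symbol 1.
(-209/3671) = 1, so 3671 splits.

3671 splits in O_K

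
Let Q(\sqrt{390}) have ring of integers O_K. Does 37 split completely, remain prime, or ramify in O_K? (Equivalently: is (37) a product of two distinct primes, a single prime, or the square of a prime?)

remains prime (inert)

Since 390 ≢ 1 mod 4, the ring of integers is ℤ[√390] with discriminant 4·390 = 1560.
disc(K) = 1560 is not divisible by 37; 37 is unramified.
Euler's criterion: 390^18 mod 37 = 36. Thus (390|37) = -1.
Legendre symbol -1 ⇒ 37 is inert.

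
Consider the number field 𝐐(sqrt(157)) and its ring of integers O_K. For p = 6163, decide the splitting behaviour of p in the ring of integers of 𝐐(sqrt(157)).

d = 157 ≡ 1 (mod 4), so O_K = ℤ[(1+√157)/2] and disc(K) = d = 157.
Since gcd(6163, 157) = 1 the prime 6163 does not ramify.
(157/6163) = 157^3081 mod 6163 = 1, giving Legendre symbol 1.
d is a quadratic residue mod p, hence 6163 splits in O_K.

split — (6163) = 𝔭₁𝔭₂ with 𝔭₁ ≠ 𝔭₂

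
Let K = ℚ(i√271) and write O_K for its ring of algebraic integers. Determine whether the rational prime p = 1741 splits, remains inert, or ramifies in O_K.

inert

d = -271 ≡ 1 (mod 4), so O_K = ℤ[(1+√-271)/2] and disc(K) = d = -271.
Since gcd(1741, -271) = 1 the prime 1741 does not ramify.
Legendre symbol by Euler's criterion: (-271/1741) ≡ (-271)^870 ≡ 1740 (mod 1741), i.e. (-271/1741) = -1.
(-271/1741) = -1, so 1741 is inert.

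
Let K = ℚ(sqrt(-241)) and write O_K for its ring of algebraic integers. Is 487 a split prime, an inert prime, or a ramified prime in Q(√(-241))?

487 remains inert

d = -241 ≡ 3 (mod 4), so O_K = ℤ[√-241] and disc(K) = 4d = -964.
disc(K) = -964 is not divisible by 487; 487 is unramified.
Legendre symbol by Euler's criterion: (-241/487) ≡ (-241)^243 ≡ 486 (mod 487), i.e. (-241/487) = -1.
Legendre symbol -1 ⇒ 487 is inert.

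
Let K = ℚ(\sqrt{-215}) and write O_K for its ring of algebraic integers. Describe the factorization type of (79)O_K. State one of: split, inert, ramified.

Since -215 ≡ 1 mod 4, the ring of integers is ℤ[(1+√-215)/2] with discriminant -215.
Since gcd(79, -215) = 1 the prime 79 does not ramify.
Euler's criterion: (-215)^39 mod 79 = 1. Thus (-215|79) = 1.
(-215/79) = 1, so 79 splits.

split — (79) = 𝔭₁𝔭₂ with 𝔭₁ ≠ 𝔭₂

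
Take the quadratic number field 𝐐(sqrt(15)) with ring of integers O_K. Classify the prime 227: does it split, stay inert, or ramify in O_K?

remains prime (inert)

Since 15 ≢ 1 mod 4, the ring of integers is ℤ[√15] with discriminant 4·15 = 60.
Since gcd(227, 60) = 1 the prime 227 does not ramify.
Legendre symbol by Euler's criterion: (15/227) ≡ 15^113 ≡ 226 (mod 227), i.e. (15/227) = -1.
Legendre symbol -1 ⇒ 227 is inert.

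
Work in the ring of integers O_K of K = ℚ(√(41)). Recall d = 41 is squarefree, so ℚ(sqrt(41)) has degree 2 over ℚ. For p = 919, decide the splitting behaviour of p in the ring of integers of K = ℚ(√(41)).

41 mod 4 = 1, hence disc K = 41 and O_K = ℤ[(1+√41)/2].
Since gcd(919, 41) = 1 the prime 919 does not ramify.
Compute (41/919) via Euler: 41^((919-1)/2) mod 919 = 918, so (41/919) = -1.
d is a non-residue mod p, hence 919 remains inert in O_K.

919 remains inert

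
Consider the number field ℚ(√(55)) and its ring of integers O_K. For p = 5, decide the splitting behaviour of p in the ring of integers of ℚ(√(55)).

ramified

d = 55 ≡ 3 (mod 4), so O_K = ℤ[√55] and disc(K) = 4d = 220.
Ramification test: 5 | 220. The prime 5 ramifies in K.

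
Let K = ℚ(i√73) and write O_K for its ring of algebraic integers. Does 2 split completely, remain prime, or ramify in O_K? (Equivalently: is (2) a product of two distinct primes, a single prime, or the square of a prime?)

ramifies in O_K

Since -73 ≢ 1 mod 4, the ring of integers is ℤ[√-73] with discriminant 4·(-73) = -292.
disc(K) = -292 = 2·(-146), so p = 2 is ramified.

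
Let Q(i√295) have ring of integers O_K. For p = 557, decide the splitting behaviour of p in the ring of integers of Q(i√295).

-295 mod 4 = 1, hence disc K = -295 and O_K = ℤ[(1+√-295)/2].
557 ∤ -295, so 557 is unramified.
(-295/557) = 262^278 mod 557 = 556, giving Legendre symbol -1.
Legendre symbol -1 ⇒ 557 is inert.

inert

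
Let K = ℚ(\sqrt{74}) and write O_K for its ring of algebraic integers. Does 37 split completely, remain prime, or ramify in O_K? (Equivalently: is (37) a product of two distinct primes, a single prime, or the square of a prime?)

d = 74 ≡ 2 (mod 4), so O_K = ℤ[√74] and disc(K) = 4d = 296.
Ramification test: 37 | 296. The prime 37 ramifies in K.

ramifies in O_K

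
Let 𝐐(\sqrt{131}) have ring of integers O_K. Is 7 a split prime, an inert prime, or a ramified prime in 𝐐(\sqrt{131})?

inert

d = 131 ≡ 3 (mod 4), so O_K = ℤ[√131] and disc(K) = 4d = 524.
7 ∤ 524, so 7 is unramified.
Compute (131/7) via Euler: 5^((7-1)/2) mod 7 = 6, so (131/7) = -1.
d is a non-residue mod p, hence 7 remains inert in O_K.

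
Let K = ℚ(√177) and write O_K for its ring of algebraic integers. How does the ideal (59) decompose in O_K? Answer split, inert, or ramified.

59 is ramified

177 mod 4 = 1, hence disc K = 177 and O_K = ℤ[(1+√177)/2].
59 divides disc(K) = 177, so 59 ramifies.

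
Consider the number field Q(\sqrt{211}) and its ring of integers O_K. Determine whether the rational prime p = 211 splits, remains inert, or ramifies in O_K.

ramified

211 mod 4 = 3, hence disc K = 4·211 = 844 and O_K = ℤ[√211].
Ramification test: 211 | 844. The prime 211 ramifies in K.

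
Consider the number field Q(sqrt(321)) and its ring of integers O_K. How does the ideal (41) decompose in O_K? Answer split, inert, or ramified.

321 mod 4 = 1, hence disc K = 321 and O_K = ℤ[(1+√321)/2].
disc(K) = 321 is not divisible by 41; 41 is unramified.
(321/41) = 34^20 mod 41 = 40, giving Legendre symbol -1.
(321/41) = -1, so 41 is inert.

41 remains inert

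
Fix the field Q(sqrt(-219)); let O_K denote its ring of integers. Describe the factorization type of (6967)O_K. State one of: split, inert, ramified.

Since -219 ≡ 1 mod 4, the ring of integers is ℤ[(1+√-219)/2] with discriminant -219.
6967 ∤ -219, so 6967 is unramified.
Legendre symbol by Euler's criterion: (-219/6967) ≡ (-219)^3483 ≡ 1 (mod 6967), i.e. (-219/6967) = 1.
Legendre symbol 1 ⇒ 6967 is split.

split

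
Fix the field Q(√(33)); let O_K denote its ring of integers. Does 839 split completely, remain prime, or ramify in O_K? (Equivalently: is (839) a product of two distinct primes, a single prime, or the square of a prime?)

33 mod 4 = 1, hence disc K = 33 and O_K = ℤ[(1+√33)/2].
Since gcd(839, 33) = 1 the prime 839 does not ramify.
Compute (33/839) via Euler: 33^((839-1)/2) mod 839 = 838, so (33/839) = -1.
d is a non-residue mod p, hence 839 remains inert in O_K.

remains prime (inert)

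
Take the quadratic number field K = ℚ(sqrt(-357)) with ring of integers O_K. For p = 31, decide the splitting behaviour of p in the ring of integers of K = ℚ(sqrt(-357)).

d = -357 ≡ 3 (mod 4), so O_K = ℤ[√-357] and disc(K) = 4d = -1428.
disc(K) = -1428 is not divisible by 31; 31 is unramified.
Euler's criterion: (-357)^15 mod 31 = 30. Thus (-357|31) = -1.
Legendre symbol -1 ⇒ 31 is inert.

remains prime (inert)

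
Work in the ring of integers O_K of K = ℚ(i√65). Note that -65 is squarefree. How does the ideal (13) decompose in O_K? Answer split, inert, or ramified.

Since -65 ≢ 1 mod 4, the ring of integers is ℤ[√-65] with discriminant 4·(-65) = -260.
Ramification test: 13 | -260. The prime 13 ramifies in K.

p ramifies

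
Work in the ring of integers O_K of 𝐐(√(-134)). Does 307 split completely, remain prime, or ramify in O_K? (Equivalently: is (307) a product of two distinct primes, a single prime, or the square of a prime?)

Since -134 ≢ 1 mod 4, the ring of integers is ℤ[√-134] with discriminant 4·(-134) = -536.
disc(K) = -536 is not divisible by 307; 307 is unramified.
Compute (-134/307) via Euler: 173^((307-1)/2) mod 307 = 306, so (-134/307) = -1.
Legendre symbol -1 ⇒ 307 is inert.

inert — (307) stays prime in O_K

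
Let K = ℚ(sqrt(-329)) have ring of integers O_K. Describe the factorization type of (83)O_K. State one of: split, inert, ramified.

d = -329 ≡ 3 (mod 4), so O_K = ℤ[√-329] and disc(K) = 4d = -1316.
Since gcd(83, -1316) = 1 the prime 83 does not ramify.
(-329/83) = 3^41 mod 83 = 1, giving Legendre symbol 1.
(-329/83) = 1, so 83 splits.

p splits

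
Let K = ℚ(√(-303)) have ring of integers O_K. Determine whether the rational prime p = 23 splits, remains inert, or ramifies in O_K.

inert — (23) stays prime in O_K

Since -303 ≡ 1 mod 4, the ring of integers is ℤ[(1+√-303)/2] with discriminant -303.
Since gcd(23, -303) = 1 the prime 23 does not ramify.
Legendre symbol by Euler's criterion: (-303/23) ≡ (-303)^11 ≡ 22 (mod 23), i.e. (-303/23) = -1.
d is a non-residue mod p, hence 23 remains inert in O_K.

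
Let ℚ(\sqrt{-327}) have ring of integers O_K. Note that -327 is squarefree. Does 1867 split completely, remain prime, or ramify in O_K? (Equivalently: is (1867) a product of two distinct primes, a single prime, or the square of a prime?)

inert — (1867) stays prime in O_K

-327 mod 4 = 1, hence disc K = -327 and O_K = ℤ[(1+√-327)/2].
Since gcd(1867, -327) = 1 the prime 1867 does not ramify.
Euler's criterion: (-327)^933 mod 1867 = 1866. Thus (-327|1867) = -1.
Legendre symbol -1 ⇒ 1867 is inert.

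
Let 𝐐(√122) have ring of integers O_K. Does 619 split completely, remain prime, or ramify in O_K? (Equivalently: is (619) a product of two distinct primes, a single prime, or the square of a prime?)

619 remains inert

Since 122 ≢ 1 mod 4, the ring of integers is ℤ[√122] with discriminant 4·122 = 488.
Since gcd(619, 488) = 1 the prime 619 does not ramify.
(122/619) = 122^309 mod 619 = 618, giving Legendre symbol -1.
Legendre symbol -1 ⇒ 619 is inert.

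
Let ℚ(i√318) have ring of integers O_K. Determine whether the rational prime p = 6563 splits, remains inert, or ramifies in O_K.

d = -318 ≡ 2 (mod 4), so O_K = ℤ[√-318] and disc(K) = 4d = -1272.
Since gcd(6563, -1272) = 1 the prime 6563 does not ramify.
(-318/6563) = 6245^3281 mod 6563 = 1, giving Legendre symbol 1.
Legendre symbol 1 ⇒ 6563 is split.

p splits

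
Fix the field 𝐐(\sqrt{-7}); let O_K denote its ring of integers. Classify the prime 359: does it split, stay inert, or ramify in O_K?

split — (359) = 𝔭₁𝔭₂ with 𝔭₁ ≠ 𝔭₂

d = -7 ≡ 1 (mod 4), so O_K = ℤ[(1+√-7)/2] and disc(K) = d = -7.
359 ∤ -7, so 359 is unramified.
Euler's criterion: (-7)^179 mod 359 = 1. Thus (-7|359) = 1.
Legendre symbol 1 ⇒ 359 is split.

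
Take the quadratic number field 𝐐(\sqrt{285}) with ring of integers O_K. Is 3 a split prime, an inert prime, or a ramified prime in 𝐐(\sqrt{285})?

Since 285 ≡ 1 mod 4, the ring of integers is ℤ[(1+√285)/2] with discriminant 285.
disc(K) = 285 = 3·95, so p = 3 is ramified.

ramified — (3) = 𝔭²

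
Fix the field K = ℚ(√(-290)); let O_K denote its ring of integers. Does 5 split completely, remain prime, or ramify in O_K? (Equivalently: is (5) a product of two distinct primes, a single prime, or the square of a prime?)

ramified

d = -290 ≡ 2 (mod 4), so O_K = ℤ[√-290] and disc(K) = 4d = -1160.
Ramification test: 5 | -1160. The prime 5 ramifies in K.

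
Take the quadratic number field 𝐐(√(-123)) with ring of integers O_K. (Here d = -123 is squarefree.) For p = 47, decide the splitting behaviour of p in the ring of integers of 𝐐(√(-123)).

-123 mod 4 = 1, hence disc K = -123 and O_K = ℤ[(1+√-123)/2].
47 ∤ -123, so 47 is unramified.
Compute (-123/47) via Euler: 18^((47-1)/2) mod 47 = 1, so (-123/47) = 1.
d is a quadratic residue mod p, hence 47 splits in O_K.

p splits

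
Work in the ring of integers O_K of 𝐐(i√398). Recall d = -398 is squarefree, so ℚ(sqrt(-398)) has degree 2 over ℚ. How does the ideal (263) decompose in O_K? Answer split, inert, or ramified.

Since -398 ≢ 1 mod 4, the ring of integers is ℤ[√-398] with discriminant 4·(-398) = -1592.
Since gcd(263, -1592) = 1 the prime 263 does not ramify.
Compute (-398/263) via Euler: 128^((263-1)/2) mod 263 = 1, so (-398/263) = 1.
d is a quadratic residue mod p, hence 263 splits in O_K.

263 splits in O_K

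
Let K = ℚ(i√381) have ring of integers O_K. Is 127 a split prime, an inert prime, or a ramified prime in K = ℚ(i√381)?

d = -381 ≡ 3 (mod 4), so O_K = ℤ[√-381] and disc(K) = 4d = -1524.
disc(K) = -1524 = 127·(-12), so p = 127 is ramified.

p ramifies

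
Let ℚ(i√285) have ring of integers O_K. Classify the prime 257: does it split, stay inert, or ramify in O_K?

d = -285 ≡ 3 (mod 4), so O_K = ℤ[√-285] and disc(K) = 4d = -1140.
257 ∤ -1140, so 257 is unramified.
(-285/257) = 229^128 mod 257 = 256, giving Legendre symbol -1.
d is a non-residue mod p, hence 257 remains inert in O_K.

inert — (257) stays prime in O_K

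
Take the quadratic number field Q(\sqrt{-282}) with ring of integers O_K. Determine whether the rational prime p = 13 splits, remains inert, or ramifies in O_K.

split

d = -282 ≡ 2 (mod 4), so O_K = ℤ[√-282] and disc(K) = 4d = -1128.
13 ∤ -1128, so 13 is unramified.
Compute (-282/13) via Euler: 4^((13-1)/2) mod 13 = 1, so (-282/13) = 1.
(-282/13) = 1, so 13 splits.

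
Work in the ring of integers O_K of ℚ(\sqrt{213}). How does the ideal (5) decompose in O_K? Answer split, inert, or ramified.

inert

213 mod 4 = 1, hence disc K = 213 and O_K = ℤ[(1+√213)/2].
5 ∤ 213, so 5 is unramified.
(213/5) = 3^2 mod 5 = 4, giving Legendre symbol -1.
(213/5) = -1, so 5 is inert.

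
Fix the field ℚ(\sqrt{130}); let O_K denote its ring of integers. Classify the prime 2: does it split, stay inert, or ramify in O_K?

ramified — (2) = 𝔭²

Since 130 ≢ 1 mod 4, the ring of integers is ℤ[√130] with discriminant 4·130 = 520.
Ramification test: 2 | 520. The prime 2 ramifies in K.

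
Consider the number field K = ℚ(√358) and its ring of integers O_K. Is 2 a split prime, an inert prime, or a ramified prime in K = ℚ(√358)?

2 is ramified

d = 358 ≡ 2 (mod 4), so O_K = ℤ[√358] and disc(K) = 4d = 1432.
disc(K) = 1432 = 2·716, so p = 2 is ramified.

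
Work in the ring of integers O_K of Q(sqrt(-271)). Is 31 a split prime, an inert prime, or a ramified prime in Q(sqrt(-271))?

p splits

d = -271 ≡ 1 (mod 4), so O_K = ℤ[(1+√-271)/2] and disc(K) = d = -271.
disc(K) = -271 is not divisible by 31; 31 is unramified.
Euler's criterion: (-271)^15 mod 31 = 1. Thus (-271|31) = 1.
Legendre symbol 1 ⇒ 31 is split.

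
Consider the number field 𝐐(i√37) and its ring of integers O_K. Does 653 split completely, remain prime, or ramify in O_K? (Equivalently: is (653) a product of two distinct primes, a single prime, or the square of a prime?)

Since -37 ≢ 1 mod 4, the ring of integers is ℤ[√-37] with discriminant 4·(-37) = -148.
disc(K) = -148 is not divisible by 653; 653 is unramified.
Euler's criterion: (-37)^326 mod 653 = 652. Thus (-37|653) = -1.
d is a non-residue mod p, hence 653 remains inert in O_K.

inert — (653) stays prime in O_K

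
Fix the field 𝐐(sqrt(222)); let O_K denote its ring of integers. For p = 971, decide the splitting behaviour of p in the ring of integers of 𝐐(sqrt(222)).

d = 222 ≡ 2 (mod 4), so O_K = ℤ[√222] and disc(K) = 4d = 888.
Since gcd(971, 888) = 1 the prime 971 does not ramify.
Legendre symbol by Euler's criterion: (222/971) ≡ 222^485 ≡ 970 (mod 971), i.e. (222/971) = -1.
Legendre symbol -1 ⇒ 971 is inert.

p is inert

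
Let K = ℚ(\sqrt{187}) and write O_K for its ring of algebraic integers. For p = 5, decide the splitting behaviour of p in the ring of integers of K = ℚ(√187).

187 mod 4 = 3, hence disc K = 4·187 = 748 and O_K = ℤ[√187].
disc(K) = 748 is not divisible by 5; 5 is unramified.
Legendre symbol by Euler's criterion: (187/5) ≡ 187^2 ≡ 4 (mod 5), i.e. (187/5) = -1.
(187/5) = -1, so 5 is inert.

inert — (5) stays prime in O_K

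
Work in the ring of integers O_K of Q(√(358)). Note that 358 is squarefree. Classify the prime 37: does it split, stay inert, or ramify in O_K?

split — (37) = 𝔭₁𝔭₂ with 𝔭₁ ≠ 𝔭₂

d = 358 ≡ 2 (mod 4), so O_K = ℤ[√358] and disc(K) = 4d = 1432.
Since gcd(37, 1432) = 1 the prime 37 does not ramify.
Euler's criterion: 358^18 mod 37 = 1. Thus (358|37) = 1.
Legendre symbol 1 ⇒ 37 is split.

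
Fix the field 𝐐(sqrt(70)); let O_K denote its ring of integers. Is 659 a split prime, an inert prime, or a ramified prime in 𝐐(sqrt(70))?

split — (659) = 𝔭₁𝔭₂ with 𝔭₁ ≠ 𝔭₂

70 mod 4 = 2, hence disc K = 4·70 = 280 and O_K = ℤ[√70].
disc(K) = 280 is not divisible by 659; 659 is unramified.
(70/659) = 70^329 mod 659 = 1, giving Legendre symbol 1.
(70/659) = 1, so 659 splits.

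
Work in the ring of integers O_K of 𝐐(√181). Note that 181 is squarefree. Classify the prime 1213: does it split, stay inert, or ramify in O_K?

p is inert

181 mod 4 = 1, hence disc K = 181 and O_K = ℤ[(1+√181)/2].
Since gcd(1213, 181) = 1 the prime 1213 does not ramify.
(181/1213) = 181^606 mod 1213 = 1212, giving Legendre symbol -1.
(181/1213) = -1, so 1213 is inert.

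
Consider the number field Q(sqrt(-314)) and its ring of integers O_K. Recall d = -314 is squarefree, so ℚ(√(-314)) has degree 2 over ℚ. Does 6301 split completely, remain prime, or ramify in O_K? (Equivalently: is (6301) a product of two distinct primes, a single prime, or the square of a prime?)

split

-314 mod 4 = 2, hence disc K = 4·(-314) = -1256 and O_K = ℤ[√-314].
6301 ∤ -1256, so 6301 is unramified.
Euler's criterion: (-314)^3150 mod 6301 = 1. Thus (-314|6301) = 1.
d is a quadratic residue mod p, hence 6301 splits in O_K.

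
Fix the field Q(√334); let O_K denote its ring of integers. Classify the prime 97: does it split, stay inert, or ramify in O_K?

p splits

Since 334 ≢ 1 mod 4, the ring of integers is ℤ[√334] with discriminant 4·334 = 1336.
Since gcd(97, 1336) = 1 the prime 97 does not ramify.
Legendre symbol by Euler's criterion: (334/97) ≡ 334^48 ≡ 1 (mod 97), i.e. (334/97) = 1.
d is a quadratic residue mod p, hence 97 splits in O_K.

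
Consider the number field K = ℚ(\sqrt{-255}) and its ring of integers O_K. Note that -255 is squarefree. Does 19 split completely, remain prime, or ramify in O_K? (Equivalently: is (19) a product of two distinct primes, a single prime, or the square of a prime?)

p splits

d = -255 ≡ 1 (mod 4), so O_K = ℤ[(1+√-255)/2] and disc(K) = d = -255.
disc(K) = -255 is not divisible by 19; 19 is unramified.
Compute (-255/19) via Euler: 11^((19-1)/2) mod 19 = 1, so (-255/19) = 1.
d is a quadratic residue mod p, hence 19 splits in O_K.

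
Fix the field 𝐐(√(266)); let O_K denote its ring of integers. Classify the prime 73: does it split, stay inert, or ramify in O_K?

remains prime (inert)

d = 266 ≡ 2 (mod 4), so O_K = ℤ[√266] and disc(K) = 4d = 1064.
disc(K) = 1064 is not divisible by 73; 73 is unramified.
Compute (266/73) via Euler: 47^((73-1)/2) mod 73 = 72, so (266/73) = -1.
d is a non-residue mod p, hence 73 remains inert in O_K.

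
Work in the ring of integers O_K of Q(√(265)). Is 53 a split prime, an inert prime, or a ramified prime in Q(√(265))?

ramified

Since 265 ≡ 1 mod 4, the ring of integers is ℤ[(1+√265)/2] with discriminant 265.
Ramification test: 53 | 265. The prime 53 ramifies in K.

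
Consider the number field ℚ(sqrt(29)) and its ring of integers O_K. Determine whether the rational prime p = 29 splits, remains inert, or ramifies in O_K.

d = 29 ≡ 1 (mod 4), so O_K = ℤ[(1+√29)/2] and disc(K) = d = 29.
Ramification test: 29 | 29. The prime 29 ramifies in K.

ramifies in O_K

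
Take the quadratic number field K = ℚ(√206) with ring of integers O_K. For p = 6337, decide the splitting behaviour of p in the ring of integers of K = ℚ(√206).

inert — (6337) stays prime in O_K

Since 206 ≢ 1 mod 4, the ring of integers is ℤ[√206] with discriminant 4·206 = 824.
Since gcd(6337, 824) = 1 the prime 6337 does not ramify.
Legendre symbol by Euler's criterion: (206/6337) ≡ 206^3168 ≡ 6336 (mod 6337), i.e. (206/6337) = -1.
(206/6337) = -1, so 6337 is inert.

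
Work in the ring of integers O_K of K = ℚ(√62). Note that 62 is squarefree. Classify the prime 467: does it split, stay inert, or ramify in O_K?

split — (467) = 𝔭₁𝔭₂ with 𝔭₁ ≠ 𝔭₂

Since 62 ≢ 1 mod 4, the ring of integers is ℤ[√62] with discriminant 4·62 = 248.
467 ∤ 248, so 467 is unramified.
Legendre symbol by Euler's criterion: (62/467) ≡ 62^233 ≡ 1 (mod 467), i.e. (62/467) = 1.
Legendre symbol 1 ⇒ 467 is split.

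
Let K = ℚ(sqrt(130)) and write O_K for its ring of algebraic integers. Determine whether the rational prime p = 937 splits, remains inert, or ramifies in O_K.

130 mod 4 = 2, hence disc K = 4·130 = 520 and O_K = ℤ[√130].
disc(K) = 520 is not divisible by 937; 937 is unramified.
Compute (130/937) via Euler: 130^((937-1)/2) mod 937 = 936, so (130/937) = -1.
Legendre symbol -1 ⇒ 937 is inert.

937 remains inert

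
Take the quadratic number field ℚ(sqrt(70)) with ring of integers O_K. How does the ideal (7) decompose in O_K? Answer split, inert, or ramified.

Since 70 ≢ 1 mod 4, the ring of integers is ℤ[√70] with discriminant 4·70 = 280.
disc(K) = 280 = 7·40, so p = 7 is ramified.

ramified — (7) = 𝔭²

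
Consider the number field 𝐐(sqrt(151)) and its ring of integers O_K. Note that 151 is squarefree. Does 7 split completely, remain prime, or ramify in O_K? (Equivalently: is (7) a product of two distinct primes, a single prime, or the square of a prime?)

Since 151 ≢ 1 mod 4, the ring of integers is ℤ[√151] with discriminant 4·151 = 604.
Since gcd(7, 604) = 1 the prime 7 does not ramify.
(151/7) = 4^3 mod 7 = 1, giving Legendre symbol 1.
d is a quadratic residue mod p, hence 7 splits in O_K.

7 splits in O_K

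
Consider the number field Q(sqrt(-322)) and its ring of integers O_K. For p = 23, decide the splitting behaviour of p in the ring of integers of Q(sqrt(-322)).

ramifies in O_K

Since -322 ≢ 1 mod 4, the ring of integers is ℤ[√-322] with discriminant 4·(-322) = -1288.
23 divides disc(K) = -1288, so 23 ramifies.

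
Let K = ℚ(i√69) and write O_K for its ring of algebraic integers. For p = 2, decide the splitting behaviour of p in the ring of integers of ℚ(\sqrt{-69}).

ramified

d = -69 ≡ 3 (mod 4), so O_K = ℤ[√-69] and disc(K) = 4d = -276.
Ramification test: 2 | -276. The prime 2 ramifies in K.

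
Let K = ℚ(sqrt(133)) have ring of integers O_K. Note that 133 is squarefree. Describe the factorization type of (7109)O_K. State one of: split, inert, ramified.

p is inert

133 mod 4 = 1, hence disc K = 133 and O_K = ℤ[(1+√133)/2].
7109 ∤ 133, so 7109 is unramified.
Legendre symbol by Euler's criterion: (133/7109) ≡ 133^3554 ≡ 7108 (mod 7109), i.e. (133/7109) = -1.
Legendre symbol -1 ⇒ 7109 is inert.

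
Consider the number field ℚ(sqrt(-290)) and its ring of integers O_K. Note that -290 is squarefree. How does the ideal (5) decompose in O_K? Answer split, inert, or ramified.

d = -290 ≡ 2 (mod 4), so O_K = ℤ[√-290] and disc(K) = 4d = -1160.
disc(K) = -1160 = 5·(-232), so p = 5 is ramified.

p ramifies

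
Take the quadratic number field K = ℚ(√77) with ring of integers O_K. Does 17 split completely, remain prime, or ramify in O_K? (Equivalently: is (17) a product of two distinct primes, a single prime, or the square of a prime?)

77 mod 4 = 1, hence disc K = 77 and O_K = ℤ[(1+√77)/2].
Since gcd(17, 77) = 1 the prime 17 does not ramify.
Euler's criterion: 77^8 mod 17 = 1. Thus (77|17) = 1.
d is a quadratic residue mod p, hence 17 splits in O_K.

split — (17) = 𝔭₁𝔭₂ with 𝔭₁ ≠ 𝔭₂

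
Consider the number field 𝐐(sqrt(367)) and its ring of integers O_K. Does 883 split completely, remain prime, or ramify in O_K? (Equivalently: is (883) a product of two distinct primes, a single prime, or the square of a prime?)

Since 367 ≢ 1 mod 4, the ring of integers is ℤ[√367] with discriminant 4·367 = 1468.
883 ∤ 1468, so 883 is unramified.
Legendre symbol by Euler's criterion: (367/883) ≡ 367^441 ≡ 882 (mod 883), i.e. (367/883) = -1.
(367/883) = -1, so 883 is inert.

inert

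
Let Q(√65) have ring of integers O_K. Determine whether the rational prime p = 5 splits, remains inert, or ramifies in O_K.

ramified

Since 65 ≡ 1 mod 4, the ring of integers is ℤ[(1+√65)/2] with discriminant 65.
disc(K) = 65 = 5·13, so p = 5 is ramified.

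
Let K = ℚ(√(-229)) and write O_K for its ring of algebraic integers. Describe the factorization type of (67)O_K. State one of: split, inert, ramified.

split — (67) = 𝔭₁𝔭₂ with 𝔭₁ ≠ 𝔭₂

d = -229 ≡ 3 (mod 4), so O_K = ℤ[√-229] and disc(K) = 4d = -916.
67 ∤ -916, so 67 is unramified.
Legendre symbol by Euler's criterion: (-229/67) ≡ (-229)^33 ≡ 1 (mod 67), i.e. (-229/67) = 1.
(-229/67) = 1, so 67 splits.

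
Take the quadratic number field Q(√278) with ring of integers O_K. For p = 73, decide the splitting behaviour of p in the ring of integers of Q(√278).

inert

d = 278 ≡ 2 (mod 4), so O_K = ℤ[√278] and disc(K) = 4d = 1112.
Since gcd(73, 1112) = 1 the prime 73 does not ramify.
(278/73) = 59^36 mod 73 = 72, giving Legendre symbol -1.
Legendre symbol -1 ⇒ 73 is inert.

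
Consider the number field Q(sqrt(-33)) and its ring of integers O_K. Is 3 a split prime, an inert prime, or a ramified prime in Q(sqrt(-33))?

Since -33 ≢ 1 mod 4, the ring of integers is ℤ[√-33] with discriminant 4·(-33) = -132.
Ramification test: 3 | -132. The prime 3 ramifies in K.

p ramifies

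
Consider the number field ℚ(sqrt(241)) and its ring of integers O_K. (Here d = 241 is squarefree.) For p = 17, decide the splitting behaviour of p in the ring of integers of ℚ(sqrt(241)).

inert — (17) stays prime in O_K

d = 241 ≡ 1 (mod 4), so O_K = ℤ[(1+√241)/2] and disc(K) = d = 241.
17 ∤ 241, so 17 is unramified.
(241/17) = 3^8 mod 17 = 16, giving Legendre symbol -1.
d is a non-residue mod p, hence 17 remains inert in O_K.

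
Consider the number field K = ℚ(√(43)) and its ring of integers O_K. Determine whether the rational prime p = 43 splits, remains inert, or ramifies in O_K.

ramified

d = 43 ≡ 3 (mod 4), so O_K = ℤ[√43] and disc(K) = 4d = 172.
Ramification test: 43 | 172. The prime 43 ramifies in K.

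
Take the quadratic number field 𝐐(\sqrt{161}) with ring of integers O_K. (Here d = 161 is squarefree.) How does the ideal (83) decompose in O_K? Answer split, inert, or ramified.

p splits

161 mod 4 = 1, hence disc K = 161 and O_K = ℤ[(1+√161)/2].
disc(K) = 161 is not divisible by 83; 83 is unramified.
(161/83) = 78^41 mod 83 = 1, giving Legendre symbol 1.
Legendre symbol 1 ⇒ 83 is split.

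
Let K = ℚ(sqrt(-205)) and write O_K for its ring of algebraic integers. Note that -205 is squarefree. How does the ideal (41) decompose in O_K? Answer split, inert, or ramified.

Since -205 ≢ 1 mod 4, the ring of integers is ℤ[√-205] with discriminant 4·(-205) = -820.
disc(K) = -820 = 41·(-20), so p = 41 is ramified.

41 is ramified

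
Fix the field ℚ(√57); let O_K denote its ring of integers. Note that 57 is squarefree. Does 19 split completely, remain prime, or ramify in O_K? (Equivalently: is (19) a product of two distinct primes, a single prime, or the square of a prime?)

19 is ramified

d = 57 ≡ 1 (mod 4), so O_K = ℤ[(1+√57)/2] and disc(K) = d = 57.
19 divides disc(K) = 57, so 19 ramifies.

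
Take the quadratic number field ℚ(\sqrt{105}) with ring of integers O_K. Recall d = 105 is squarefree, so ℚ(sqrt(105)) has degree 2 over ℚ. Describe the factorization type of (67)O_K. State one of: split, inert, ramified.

p is inert

Since 105 ≡ 1 mod 4, the ring of integers is ℤ[(1+√105)/2] with discriminant 105.
67 ∤ 105, so 67 is unramified.
Legendre symbol by Euler's criterion: (105/67) ≡ 105^33 ≡ 66 (mod 67), i.e. (105/67) = -1.
(105/67) = -1, so 67 is inert.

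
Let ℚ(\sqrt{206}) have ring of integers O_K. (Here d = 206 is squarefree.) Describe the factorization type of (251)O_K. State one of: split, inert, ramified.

d = 206 ≡ 2 (mod 4), so O_K = ℤ[√206] and disc(K) = 4d = 824.
251 ∤ 824, so 251 is unramified.
Euler's criterion: 206^125 mod 251 = 250. Thus (206|251) = -1.
d is a non-residue mod p, hence 251 remains inert in O_K.

p is inert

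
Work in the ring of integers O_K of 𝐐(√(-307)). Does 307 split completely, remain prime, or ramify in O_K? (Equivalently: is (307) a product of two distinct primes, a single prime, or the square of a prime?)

Since -307 ≡ 1 mod 4, the ring of integers is ℤ[(1+√-307)/2] with discriminant -307.
disc(K) = -307 = 307·(-1), so p = 307 is ramified.

ramified — (307) = 𝔭²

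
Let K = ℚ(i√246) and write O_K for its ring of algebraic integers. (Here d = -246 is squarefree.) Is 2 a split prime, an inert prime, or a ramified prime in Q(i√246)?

Since -246 ≢ 1 mod 4, the ring of integers is ℤ[√-246] with discriminant 4·(-246) = -984.
2 divides disc(K) = -984, so 2 ramifies.

ramified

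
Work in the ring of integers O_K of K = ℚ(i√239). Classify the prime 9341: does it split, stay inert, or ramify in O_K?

-239 mod 4 = 1, hence disc K = -239 and O_K = ℤ[(1+√-239)/2].
9341 ∤ -239, so 9341 is unramified.
(-239/9341) = 9102^4670 mod 9341 = 1, giving Legendre symbol 1.
Legendre symbol 1 ⇒ 9341 is split.

split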